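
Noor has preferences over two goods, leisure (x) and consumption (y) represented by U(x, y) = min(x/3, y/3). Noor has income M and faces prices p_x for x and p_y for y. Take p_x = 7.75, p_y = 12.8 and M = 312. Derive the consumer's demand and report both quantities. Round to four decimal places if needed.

With perfect complements, no substitution: consume in ratio x:y = 3:3.
Budget: p_x·x + p_y·x = M, so (3·p_x + 3·p_y)·x = 3·M.
Demand: x*(p_x,p_y,M) = 3·M/(3·p_x + 3·p_y), y* = 3·M/(3·p_x + 3·p_y).
Here 3·7.75 + 3·12.8 = 61.65, giving x* = 15.1825 and y* = 15.1825.

x* = 15.1825, y* = 15.1825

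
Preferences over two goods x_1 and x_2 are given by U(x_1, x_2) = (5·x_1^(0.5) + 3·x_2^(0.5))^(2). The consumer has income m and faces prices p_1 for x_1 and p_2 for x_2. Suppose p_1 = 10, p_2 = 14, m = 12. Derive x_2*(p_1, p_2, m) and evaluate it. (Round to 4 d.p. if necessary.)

x_2* = 0.1753

Substitute x_2 = (x_2/x_1)·x_1 into the budget: x_1* = m/(p_1 + p_2·(x_2/x_1)).
Numerically x_2/x_1 = 0.183673, so x_1* = 12/(10 + 14·0.183673) = 0.9545 and x_2* = 0.183673·0.9545 = 0.1753.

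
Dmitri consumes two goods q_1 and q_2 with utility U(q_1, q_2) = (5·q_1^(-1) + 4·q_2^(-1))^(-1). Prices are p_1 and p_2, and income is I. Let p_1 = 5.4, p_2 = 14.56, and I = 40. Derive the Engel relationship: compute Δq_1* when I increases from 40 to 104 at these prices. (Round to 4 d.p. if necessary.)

With the ratio pinned down, the budget gives q_1* = I/(p_1 + p_2·(q_2/q_1)) and q_2* = (q_2/q_1)·q_1*.
Numerically q_2/q_1 = 0.544705, so q_1* = 40/(5.4 + 14.56·0.544705) = 3.0005.
At I' = 104: q_1* = 7.8014. Change: 7.8014 − 3.0005 = 4.8009.

Δq_1* = 4.8009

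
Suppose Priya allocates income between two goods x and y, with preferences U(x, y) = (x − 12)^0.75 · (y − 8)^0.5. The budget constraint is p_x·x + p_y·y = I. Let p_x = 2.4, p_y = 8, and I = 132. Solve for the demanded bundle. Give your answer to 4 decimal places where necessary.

x* = 21.8, y* = 9.96

This is Cobb-Douglas in (x−12, y−8): tangency gives 0.75·p_y·(y−8) = 0.5·p_x·(x−12).
After buying the subsistence bundle (12, 8), a share 0.6 of the remaining income goes to x: x* = 12 + 0.6·(I − 12p_x − 8p_y)/p_x.
Discretionary income = 132 − 12·2.4 − 8·8 = 39.2; x* = 12 + 0.6·39.2/2.4 = 21.8; y* = 8 + 0.4·39.2/8 = 9.96.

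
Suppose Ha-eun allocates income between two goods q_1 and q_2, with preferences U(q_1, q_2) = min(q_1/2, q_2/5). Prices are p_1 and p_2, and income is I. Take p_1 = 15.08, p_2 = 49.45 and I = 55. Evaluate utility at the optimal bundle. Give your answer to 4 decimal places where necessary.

Here 2·15.08 + 5·49.45 = 277.41, giving q_1* = 0.3965 and q_2* = 0.9913.
Utility at the optimum: U(0.3965, 0.9913) = 0.1983.

V = 0.1983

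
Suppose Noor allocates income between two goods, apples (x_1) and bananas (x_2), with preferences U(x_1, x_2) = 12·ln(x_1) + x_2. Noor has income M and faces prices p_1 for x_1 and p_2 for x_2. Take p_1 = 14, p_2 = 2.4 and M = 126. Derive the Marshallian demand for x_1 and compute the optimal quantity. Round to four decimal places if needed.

x_1* = 2.0571

MU_x_1 = 12/x_1, MU_x_2 = 1. Tangency: 12/x_1 = p_1/p_2.
So x_1*(p_1,p_2) = 12·p_2/p_1, independent of income; and x_2* = (M − 12·p_2)/p_2.
At the given prices: x_1* = 12·2.4/14 = 2.0571.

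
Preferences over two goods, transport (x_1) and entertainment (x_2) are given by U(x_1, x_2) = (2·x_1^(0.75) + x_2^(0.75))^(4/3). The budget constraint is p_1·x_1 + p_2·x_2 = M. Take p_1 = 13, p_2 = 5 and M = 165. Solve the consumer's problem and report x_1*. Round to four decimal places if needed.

From the CES first-order condition, 2·(x_2/x_1)^(0.25) = p_1/p_2.
Solve for the ratio: x_2/x_1 = [(1/2)·p_1/p_2]^(4).
With the ratio pinned down, the budget gives x_1* = M/(p_1 + p_2·(x_2/x_1)) and x_2* = (x_2/x_1)·x_1*.
Numerically x_2/x_1 = 2.8561, so x_1* = 165/(13 + 5·2.8561) = 6.0483.

x_1* = 6.0483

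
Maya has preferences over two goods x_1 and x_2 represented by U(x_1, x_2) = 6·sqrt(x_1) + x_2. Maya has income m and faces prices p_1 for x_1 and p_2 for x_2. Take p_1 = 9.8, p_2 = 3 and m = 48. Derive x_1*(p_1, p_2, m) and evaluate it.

Utility is quasi-linear in x_2; the FOC for x_1 is 3/√x_1 = p_1/p_2.
Solve: √x_1 = 3·p_2/p_1, so x_1*(p_1,p_2) = (3·p_2/p_1)², and x_2* = (m − p_1·x_1*)/p_2.
Plugging in: x_1* = (3·3/9.8)² = 0.8434.

x_1* = 0.8434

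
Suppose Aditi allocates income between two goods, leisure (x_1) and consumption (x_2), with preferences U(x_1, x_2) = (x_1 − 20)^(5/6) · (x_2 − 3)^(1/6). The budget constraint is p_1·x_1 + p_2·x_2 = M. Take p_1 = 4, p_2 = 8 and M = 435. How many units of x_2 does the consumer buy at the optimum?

x_2* = 9.8958

Substituting into the budget: x_1* = 20 + 5/6·(M − 20·p_1 − 3·p_2)/p_1, and x_2* = 3 + 1/6·(…)/p_2.
Discretionary income = 435 − 20·4 − 3·8 = 331; x_2* = 3 + 1/6·331/8 = 9.8958.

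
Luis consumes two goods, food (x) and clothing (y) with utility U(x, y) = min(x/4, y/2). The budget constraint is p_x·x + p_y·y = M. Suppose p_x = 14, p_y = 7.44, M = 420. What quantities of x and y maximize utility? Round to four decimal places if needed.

x* = 23.702, y* = 11.851

With perfect complements, no substitution: consume in ratio x:y = 4:2.
Budget: p_x·x + p_y·(1/2)·x = M, so (4·p_x + 2·p_y)·x = 4·M.
Demand: x*(p_x,p_y,M) = 4·M/(4·p_x + 2·p_y), y* = 2·M/(4·p_x + 2·p_y).
Here 4·14 + 2·7.44 = 70.88, giving x* = 23.702 and y* = 11.851.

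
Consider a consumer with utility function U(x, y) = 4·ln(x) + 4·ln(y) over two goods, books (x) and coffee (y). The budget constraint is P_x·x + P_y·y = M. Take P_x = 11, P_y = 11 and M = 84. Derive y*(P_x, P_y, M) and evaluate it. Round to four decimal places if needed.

Tangency: MRS = y/x = P_x/P_y.
Rearranging, P_y·y = P_x·x. Substituting into the budget gives P_x·x·(1 + 1) = M.
Demand: x*(P_x,P_y,M) = 0.5·M/P_x and y* = 0.5·M/P_y.
At P_x=11, P_y=11, M=84: y* = 0.5·84/11 = 3.8182.

y* = 3.8182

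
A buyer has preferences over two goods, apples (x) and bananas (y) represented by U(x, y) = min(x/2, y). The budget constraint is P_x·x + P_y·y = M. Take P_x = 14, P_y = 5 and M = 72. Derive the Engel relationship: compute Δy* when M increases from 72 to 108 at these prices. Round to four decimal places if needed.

Δy* = 1.0909

Leontief preferences: the optimum is at the kink where x/2 = y/1, i.e. y = (1/2)·x.
Budget: P_x·x + P_y·(1/2)·x = M, so (2·P_x + P_y)·x = 2·M.
Demand: x*(P_x,P_y,M) = 2·M/(2·P_x + P_y), y* = M/(2·P_x + P_y).
Here 2·14 + 5 = 33, giving y* = 2.1818.
At M' = 108: y* = 3.2727. Change: 3.2727 − 2.1818 = 1.0909.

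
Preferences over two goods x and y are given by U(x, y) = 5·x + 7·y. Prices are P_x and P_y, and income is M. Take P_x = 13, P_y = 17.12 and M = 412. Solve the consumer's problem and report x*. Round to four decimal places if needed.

x* = 0

Perfect substitutes: compare marginal utility per dollar. 5/P_x vs 7/P_y → 0.3846 vs 0.4089.
y gives more utility per dollar, so spend all income on y: y* = M/P_y, x* = 0.
Numerically: x* = 0, y* = 24.0654.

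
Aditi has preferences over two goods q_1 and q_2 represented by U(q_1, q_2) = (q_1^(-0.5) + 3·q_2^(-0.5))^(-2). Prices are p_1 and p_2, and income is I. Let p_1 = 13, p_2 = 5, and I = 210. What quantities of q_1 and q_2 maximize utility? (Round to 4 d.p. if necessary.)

MRS = MU_q_1/MU_q_2 = (1/3)·(q_2/q_1)^(1.5). Set equal to p_1/p_2.
Solve for the ratio: q_2/q_1 = [3·p_1/p_2]^(2/3).
Substitute q_2 = (q_2/q_1)·q_1 into the budget: q_1* = I/(p_1 + p_2·(q_2/q_1)).
Numerically q_2/q_1 = 3.933052, so q_1* = 210/(13 + 5·3.933052) = 6.4288 and q_2* = 3.933052·6.4288 = 25.285.

q_1* = 6.4288, q_2* = 25.285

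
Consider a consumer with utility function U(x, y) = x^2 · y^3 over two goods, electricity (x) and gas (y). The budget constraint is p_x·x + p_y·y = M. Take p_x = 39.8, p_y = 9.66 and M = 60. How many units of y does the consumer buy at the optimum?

The MRS is (2/3)·y/x. Set MRS = p_x/p_y.
Rearranging, p_y·y = (3/2)·p_x·x. Substituting into the budget gives p_x·x·(1 + (3/2)) = M.
Demand: x*(p_x,p_y,M) = 0.4·M/p_x and y* = 0.6·M/p_y.
At p_x=39.8, p_y=9.66, M=60: y* = 0.6·60/9.66 = 3.7267.

y* = 3.7267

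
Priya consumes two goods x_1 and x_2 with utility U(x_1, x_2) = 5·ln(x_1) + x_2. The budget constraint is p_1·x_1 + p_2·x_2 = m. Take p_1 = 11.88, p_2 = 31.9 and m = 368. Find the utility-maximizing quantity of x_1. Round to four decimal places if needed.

MU_x_1 = 5/x_1, MU_x_2 = 1. Tangency: 5/x_1 = p_1/p_2.
So x_1*(p_1,p_2) = 5·p_2/p_1, independent of income; and x_2* = (m − 5·p_2)/p_2.
At the given prices: x_1* = 5·31.9/11.88 = 13.4259.

x_1* = 13.4259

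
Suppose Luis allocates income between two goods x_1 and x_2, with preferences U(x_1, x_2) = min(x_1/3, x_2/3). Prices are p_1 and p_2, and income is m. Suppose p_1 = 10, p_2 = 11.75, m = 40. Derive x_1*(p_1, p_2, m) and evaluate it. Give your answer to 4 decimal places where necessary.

Leontief preferences: the optimum is at the kink where x_1/3 = x_2/3, i.e. x_2 = x_1.
Budget: p_1·x_1 + p_2·x_1 = m, so (3·p_1 + 3·p_2)·x_1 = 3·m.
Demand: x_1*(p_1,p_2,m) = 3·m/(3·p_1 + 3·p_2), x_2* = 3·m/(3·p_1 + 3·p_2).
Here 3·10 + 3·11.75 = 65.25, giving x_1* = 1.8391.

x_1* = 1.8391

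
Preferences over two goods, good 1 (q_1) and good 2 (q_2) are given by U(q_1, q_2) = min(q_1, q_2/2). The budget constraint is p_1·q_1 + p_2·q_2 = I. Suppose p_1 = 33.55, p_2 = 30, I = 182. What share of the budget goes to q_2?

share on q_2 = 0.6414

Demand: q_1*(p_1,p_2,I) = I/(p_1 + 2·p_2), q_2* = 2·I/(p_1 + 2·p_2).
Here 33.55 + 2·30 = 93.55, giving q_1* = 1.9455 and q_2* = 3.891.
Expenditure on q_2: 30·3.891 = 116.729; share = 0.6414.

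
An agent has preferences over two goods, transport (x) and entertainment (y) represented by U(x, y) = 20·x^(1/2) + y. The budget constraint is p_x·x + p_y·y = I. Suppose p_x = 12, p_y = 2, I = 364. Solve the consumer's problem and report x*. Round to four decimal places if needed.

x* = 2.7778

Set MRS = p_x/p_y: 10·x^(−1/2) = p_x/p_y.
Solve: √x = 10·p_y/p_x, so x*(p_x,p_y) = (10·p_y/p_x)², and y* = (I − p_x·x*)/p_y.
Plugging in: x* = (10·2/12)² = 2.7778.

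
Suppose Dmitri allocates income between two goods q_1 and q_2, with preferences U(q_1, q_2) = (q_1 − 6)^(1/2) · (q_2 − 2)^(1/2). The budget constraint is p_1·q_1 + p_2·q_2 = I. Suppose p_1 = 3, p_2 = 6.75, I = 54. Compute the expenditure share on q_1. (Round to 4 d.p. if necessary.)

Let q_1' = q_1−6, q_2' = q_2−2. MRS = q_2'/q_1' = p_1/p_2.
Substituting into the budget: q_1* = 6 + 0.5·(I − 6·p_1 − 2·p_2)/p_1, and q_2* = 2 + 0.5·(…)/p_2.
Discretionary income = 54 − 6·3 − 2·6.75 = 22.5; q_1* = 6 + 0.5·22.5/3 = 9.75; q_2* = 2 + 0.5·22.5/6.75 = 3.6667.
Expenditure on q_1: 3·9.75 = 29.25; share = 0.5417.

share on q_1 = 0.5417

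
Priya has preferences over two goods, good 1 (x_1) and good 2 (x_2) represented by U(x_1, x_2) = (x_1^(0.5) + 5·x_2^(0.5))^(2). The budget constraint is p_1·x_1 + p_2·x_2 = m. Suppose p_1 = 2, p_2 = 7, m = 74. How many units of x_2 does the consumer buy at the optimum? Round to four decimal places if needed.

x_2* = 9.2732

MU_x_1 ∝ x_1^(-0.5), MU_x_2 ∝ 5·x_2^(-0.5), so MRS = (1/5)·(x_2/x_1)^(0.5) = p_1/p_2.
Solve for the ratio: x_2/x_1 = [5·p_1/p_2]^(2).
Substitute x_2 = (x_2/x_1)·x_1 into the budget: x_1* = m/(p_1 + p_2·(x_2/x_1)).
Numerically x_2/x_1 = 2.040816, so x_1* = 74/(2 + 7·2.040816) = 4.5439 and x_2* = 2.040816·4.5439 = 9.2732.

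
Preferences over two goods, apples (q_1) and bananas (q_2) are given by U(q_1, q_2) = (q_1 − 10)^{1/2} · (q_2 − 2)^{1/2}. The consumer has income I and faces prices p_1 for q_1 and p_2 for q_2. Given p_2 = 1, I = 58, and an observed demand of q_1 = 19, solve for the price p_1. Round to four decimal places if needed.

p_1 = 2

MRS = (q_2−2)/(q_1−10). Tangency with p_1/p_2 gives q_2−2 = (p_1/p_2)·(q_1−10).
Substituting into the budget: q_1* = 10 + 0.5·(I − 10·p_1 − 2·p_2)/p_1, and q_2* = 2 + 0.5·(…)/p_2.
Set q_1* = 19 in the demand function and solve for p_1: p_1 = 2.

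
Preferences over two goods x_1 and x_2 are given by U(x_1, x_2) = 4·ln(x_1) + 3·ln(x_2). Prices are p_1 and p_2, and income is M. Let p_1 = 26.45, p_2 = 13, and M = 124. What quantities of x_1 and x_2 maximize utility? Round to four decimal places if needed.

MU_x_1/MU_x_2 = (4·x_2)/(3·x_1); tangency sets this equal to p_1/p_2.
Rearranging, p_2·x_2 = (3/4)·p_1·x_1. Substituting into the budget gives p_1·x_1·(1 + (3/4)) = M.
Demand: x_1*(p_1,p_2,M) = 4/7·M/p_1 and x_2* = 3/7·M/p_2.
At p_1=26.45, p_2=13, M=124: x_1* = 4/7·124/26.45 = 2.6789, x_2* = 4.0879.

x_1* = 2.6789, x_2* = 4.0879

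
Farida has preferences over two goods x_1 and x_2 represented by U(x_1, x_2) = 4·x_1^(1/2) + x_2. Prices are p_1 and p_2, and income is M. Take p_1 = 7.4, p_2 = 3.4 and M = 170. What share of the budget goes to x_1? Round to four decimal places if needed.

Set MRS = p_1/p_2: 2·x_1^(−1/2) = p_1/p_2.
Solve: √x_1 = 2·p_2/p_1, so x_1*(p_1,p_2) = (2·p_2/p_1)², and x_2* = (M − p_1·x_1*)/p_2.
Plugging in: x_1* = (2·3.4/7.4)² = 0.8444, x_2* = 48.1622.
Expenditure on x_1: 7.4·0.8444 = 6.2486; share = 0.0368.

share on x_1 = 0.0368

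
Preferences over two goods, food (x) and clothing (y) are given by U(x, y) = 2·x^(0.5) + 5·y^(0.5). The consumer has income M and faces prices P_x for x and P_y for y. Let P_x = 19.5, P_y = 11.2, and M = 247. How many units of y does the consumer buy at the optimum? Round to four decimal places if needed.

y* = 20.1975

MRS = MU_x/MU_y = (2/5)·(y/x)^(0.5). Set equal to P_x/P_y.
Solve for the ratio: y/x = [(5/2)·P_x/P_y]^(2).
Substitute y = (y/x)·x into the budget: x* = M/(P_x + P_y·(y/x)).
Numerically y/x = 18.945811, so x* = 247/(19.5 + 11.2·18.945811) = 1.0661 and y* = 18.945811·1.0661 = 20.1975.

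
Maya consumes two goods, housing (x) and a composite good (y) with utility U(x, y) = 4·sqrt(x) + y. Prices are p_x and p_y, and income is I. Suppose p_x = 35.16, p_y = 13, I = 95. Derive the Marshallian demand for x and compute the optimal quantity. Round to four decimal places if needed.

Thus x* = (2·p_y/p_x)² — independent of I — with the rest of income spent on y.
Plugging in: x* = (2·13/35.16)² = 0.5468.

x* = 0.5468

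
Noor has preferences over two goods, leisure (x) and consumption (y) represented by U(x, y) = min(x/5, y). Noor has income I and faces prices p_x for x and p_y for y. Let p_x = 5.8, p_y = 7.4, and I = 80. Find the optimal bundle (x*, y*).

x* = 10.989, y* = 2.1978

With perfect complements, no substitution: consume in ratio x:y = 5:1.
Budget: p_x·x + p_y·(1/5)·x = I, so (5·p_x + p_y)·x = 5·I.
Demand: x*(p_x,p_y,I) = 5·I/(5·p_x + p_y), y* = I/(5·p_x + p_y).
Here 5·5.8 + 7.4 = 36.4, giving x* = 10.989 and y* = 2.1978.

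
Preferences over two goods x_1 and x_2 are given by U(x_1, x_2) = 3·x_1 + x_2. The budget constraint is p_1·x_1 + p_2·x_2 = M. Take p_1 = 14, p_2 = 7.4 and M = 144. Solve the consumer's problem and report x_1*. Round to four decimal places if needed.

x_1* = 10.2857

Linear utility — the consumer picks whichever good has higher MU/price: 3/14 = 0.2143 vs 1/7.4 = 0.1351.
x_1 gives more utility per dollar, so spend all income on x_1: x_1* = M/p_1, x_2* = 0.
Numerically: x_1* = 10.2857, x_2* = 0.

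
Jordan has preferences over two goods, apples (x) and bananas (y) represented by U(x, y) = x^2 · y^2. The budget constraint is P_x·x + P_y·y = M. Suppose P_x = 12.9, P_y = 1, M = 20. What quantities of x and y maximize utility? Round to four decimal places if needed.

x* = 0.7752, y* = 10

MU_x/MU_y = (2·y)/(2·x); tangency sets this equal to P_x/P_y.
So 2·P_y·y = 2·P_x·x; combined with the budget, a share 0.5 of income goes to x.
Demand: x*(P_x,P_y,M) = 0.5·M/P_x and y* = 0.5·M/P_y.
At P_x=12.9, P_y=1, M=20: x* = 0.5·20/12.9 = 0.7752, y* = 10.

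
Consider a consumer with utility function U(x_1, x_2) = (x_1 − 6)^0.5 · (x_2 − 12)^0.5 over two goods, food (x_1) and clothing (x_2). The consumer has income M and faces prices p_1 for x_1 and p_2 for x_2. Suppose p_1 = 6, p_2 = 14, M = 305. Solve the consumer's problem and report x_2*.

This is Cobb-Douglas in (x_1−6, x_2−12): tangency gives 0.5·p_2·(x_2−12) = 0.5·p_1·(x_1−6).
Substituting into the budget: x_1* = 6 + 0.5·(M − 6·p_1 − 12·p_2)/p_1, and x_2* = 12 + 0.5·(…)/p_2.
Discretionary income = 305 − 6·6 − 12·14 = 101; x_2* = 12 + 0.5·101/14 = 15.6071.

x_2* = 15.6071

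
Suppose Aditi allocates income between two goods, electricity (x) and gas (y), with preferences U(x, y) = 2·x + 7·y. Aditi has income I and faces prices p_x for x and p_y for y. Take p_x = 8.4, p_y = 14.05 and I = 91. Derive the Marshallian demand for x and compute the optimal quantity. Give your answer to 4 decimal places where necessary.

Linear utility — the consumer picks whichever good has higher MU/price: 2/8.4 = 0.2381 vs 7/14.05 = 0.4982.
y gives more utility per dollar, so spend all income on y: y* = I/p_y, x* = 0.
Numerically: x* = 0, y* = 6.4769.

x* = 0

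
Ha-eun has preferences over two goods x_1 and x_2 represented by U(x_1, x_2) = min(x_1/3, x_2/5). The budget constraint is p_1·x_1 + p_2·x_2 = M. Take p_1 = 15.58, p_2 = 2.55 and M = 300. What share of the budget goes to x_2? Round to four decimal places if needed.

share on x_2 = 0.2143

Leontief preferences: the optimum is at the kink where x_1/3 = x_2/5, i.e. x_2 = (5/3)·x_1.
Budget: p_1·x_1 + p_2·(5/3)·x_1 = M, so (3·p_1 + 5·p_2)·x_1 = 3·M.
Demand: x_1*(p_1,p_2,M) = 3·M/(3·p_1 + 5·p_2), x_2* = 5·M/(3·p_1 + 5·p_2).
Here 3·15.58 + 5·2.55 = 59.49, giving x_1* = 15.1286 and x_2* = 25.2143.
Expenditure on x_2: 2.55·25.2143 = 64.2965; share = 0.2143.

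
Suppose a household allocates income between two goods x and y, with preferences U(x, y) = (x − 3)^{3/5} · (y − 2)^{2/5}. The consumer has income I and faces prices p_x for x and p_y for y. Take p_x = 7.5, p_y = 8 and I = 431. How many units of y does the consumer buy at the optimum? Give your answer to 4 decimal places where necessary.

This is Cobb-Douglas in (x−3, y−2): tangency gives 0.6·p_y·(y−2) = 0.4·p_x·(x−3).
Substituting into the budget: x* = 3 + 0.6·(I − 3·p_x − 2·p_y)/p_x, and y* = 2 + 0.4·(…)/p_y.
Discretionary income = 431 − 3·7.5 − 2·8 = 392.5; y* = 2 + 0.4·392.5/8 = 21.625.

y* = 21.625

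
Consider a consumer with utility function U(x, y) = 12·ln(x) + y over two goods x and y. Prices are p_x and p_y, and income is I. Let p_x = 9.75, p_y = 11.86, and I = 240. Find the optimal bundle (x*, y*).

x* = 14.5969, y* = 8.2361

MU_x = 12/x, MU_y = 1. Tangency: 12/x = p_x/p_y.
So x*(p_x,p_y) = 12·p_y/p_x, independent of income; and y* = (I − 12·p_y)/p_y.
At the given prices: x* = 12·11.86/9.75 = 14.5969, and y* = 8.2361.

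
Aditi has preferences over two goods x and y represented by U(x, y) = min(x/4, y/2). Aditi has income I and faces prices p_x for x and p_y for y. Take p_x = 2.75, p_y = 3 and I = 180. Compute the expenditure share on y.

share on y = 0.3529

Leontief preferences: the optimum is at the kink where x/4 = y/2, i.e. y = (1/2)·x.
Budget: p_x·x + p_y·(1/2)·x = I, so (4·p_x + 2·p_y)·x = 4·I.
Demand: x*(p_x,p_y,I) = 4·I/(4·p_x + 2·p_y), y* = 2·I/(4·p_x + 2·p_y).
Here 4·2.75 + 2·3 = 17, giving x* = 42.3529 and y* = 21.1765.
Expenditure on y: 3·21.1765 = 63.5294; share = 0.3529.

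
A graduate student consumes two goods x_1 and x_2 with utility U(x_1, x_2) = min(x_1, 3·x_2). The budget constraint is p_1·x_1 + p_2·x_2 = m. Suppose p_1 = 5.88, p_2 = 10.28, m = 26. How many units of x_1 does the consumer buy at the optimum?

Demand: x_1*(p_1,p_2,m) = 3·m/(3·p_1 + p_2), x_2* = m/(3·p_1 + p_2).
Here 3·5.88 + 10.28 = 27.92, giving x_1* = 2.7937.

x_1* = 2.7937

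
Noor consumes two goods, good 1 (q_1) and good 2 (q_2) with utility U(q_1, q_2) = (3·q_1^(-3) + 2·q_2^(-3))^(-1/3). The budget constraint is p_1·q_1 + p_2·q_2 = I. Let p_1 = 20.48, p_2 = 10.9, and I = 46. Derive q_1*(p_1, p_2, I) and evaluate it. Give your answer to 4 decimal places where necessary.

q_1* = 1.437

MRS = MU_q_1/MU_q_2 = (3/2)·(q_2/q_1)^(4). Set equal to p_1/p_2.
Hence q_2/q_1 = ((2/3)·p_1/p_2)^(1/(4)), i.e. raised to the 0.25 power.
With the ratio pinned down, the budget gives q_1* = I/(p_1 + p_2·(q_2/q_1)) and q_2* = (q_2/q_1)·q_1*.
Numerically q_2/q_1 = 1.057921, so q_1* = 46/(20.48 + 10.9·1.057921) = 1.437.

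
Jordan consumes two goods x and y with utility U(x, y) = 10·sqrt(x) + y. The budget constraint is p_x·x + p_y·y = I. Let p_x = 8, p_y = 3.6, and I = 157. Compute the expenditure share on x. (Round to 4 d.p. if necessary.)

share on x = 0.258

Set MRS = p_x/p_y: 5·x^(−1/2) = p_x/p_y.
Thus x* = (5·p_y/p_x)² — independent of I — with the rest of income spent on y.
Plugging in: x* = (5·3.6/8)² = 5.0625, y* = 32.3611.
Expenditure on x: 8·5.0625 = 40.5; share = 0.258.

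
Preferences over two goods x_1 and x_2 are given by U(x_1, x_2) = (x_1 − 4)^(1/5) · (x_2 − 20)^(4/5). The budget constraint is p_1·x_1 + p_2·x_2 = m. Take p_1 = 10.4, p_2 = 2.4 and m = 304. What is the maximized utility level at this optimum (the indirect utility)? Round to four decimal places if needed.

MRS = (1/4)·(x_2−20)/(x_1−4). Tangency with p_1/p_2 gives x_2−20 = 4·(p_1/p_2)·(x_1−4).
After buying the subsistence bundle (4, 20), a share 0.2 of the remaining income goes to x_1: x_1* = 4 + 0.2·(m − 4p_1 − 20p_2)/p_1.
Discretionary income = 304 − 4·10.4 − 20·2.4 = 214.4; x_1* = 4 + 0.2·214.4/10.4 = 8.1231; x_2* = 20 + 0.8·214.4/2.4 = 91.4667.
Utility at the optimum: U(8.1231, 91.4667) = 40.395.

V = 40.395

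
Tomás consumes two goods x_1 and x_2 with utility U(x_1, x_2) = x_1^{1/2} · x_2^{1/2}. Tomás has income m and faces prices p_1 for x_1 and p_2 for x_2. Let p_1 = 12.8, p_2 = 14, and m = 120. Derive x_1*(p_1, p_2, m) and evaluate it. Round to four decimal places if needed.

Tangency: MRS = x_2/x_1 = p_1/p_2.
So 0.5·p_2·x_2 = 0.5·p_1·x_1; combined with the budget, a share 0.5 of income goes to x_1.
Demand: x_1*(p_1,p_2,m) = 0.5·m/p_1 and x_2* = 0.5·m/p_2.
At p_1=12.8, p_2=14, m=120: x_1* = 0.5·120/12.8 = 4.6875.

x_1* = 4.6875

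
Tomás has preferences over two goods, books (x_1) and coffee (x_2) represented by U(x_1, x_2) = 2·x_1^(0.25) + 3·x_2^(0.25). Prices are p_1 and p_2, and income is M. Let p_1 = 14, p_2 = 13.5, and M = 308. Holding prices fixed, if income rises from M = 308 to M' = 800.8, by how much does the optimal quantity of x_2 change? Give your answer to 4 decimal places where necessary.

MRS = MU_x_1/MU_x_2 = (2/3)·(x_2/x_1)^(0.75). Set equal to p_1/p_2.
Hence x_2/x_1 = ((3/2)·p_1/p_2)^(1/(0.75)), i.e. raised to the 4/3 power.
With the ratio pinned down, the budget gives x_1* = M/(p_1 + p_2·(x_2/x_1)) and x_2* = (x_2/x_1)·x_1*.
Numerically x_2/x_1 = 1.802384, so x_1* = 308/(14 + 13.5·1.802384) = 8.035 and x_2* = 1.802384·8.035 = 14.4822.
At M' = 800.8: x_2* = 37.6537. Change: 37.6537 − 14.4822 = 23.1715.

Δx_2* = 23.1715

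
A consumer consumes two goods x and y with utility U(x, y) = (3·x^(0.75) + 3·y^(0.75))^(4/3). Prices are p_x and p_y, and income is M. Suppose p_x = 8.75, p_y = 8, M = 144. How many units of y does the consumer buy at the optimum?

MRS = MU_x/MU_y = (y/x)^(0.25). Set equal to p_x/p_y.
Solve for the ratio: y/x = [p_x/p_y]^(4).
With the ratio pinned down, the budget gives x* = M/(p_x + p_y·(y/x)) and y* = (y/x)·x*.
Numerically y/x = 1.431108, so x* = 144/(8.75 + 8·1.431108) = 7.1291 and y* = 1.431108·7.1291 = 10.2025.

y* = 10.2025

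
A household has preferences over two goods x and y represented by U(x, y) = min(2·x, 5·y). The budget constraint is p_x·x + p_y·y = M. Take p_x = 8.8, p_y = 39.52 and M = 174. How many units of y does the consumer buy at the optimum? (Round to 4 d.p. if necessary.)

y* = 2.8283

With perfect complements, no substitution: consume in ratio x:y = 5:2.
Budget: p_x·x + p_y·(2/5)·x = M, so (5·p_x + 2·p_y)·x = 5·M.
Demand: x*(p_x,p_y,M) = 5·M/(5·p_x + 2·p_y), y* = 2·M/(5·p_x + 2·p_y).
Here 5·8.8 + 2·39.52 = 123.04, giving y* = 2.8283.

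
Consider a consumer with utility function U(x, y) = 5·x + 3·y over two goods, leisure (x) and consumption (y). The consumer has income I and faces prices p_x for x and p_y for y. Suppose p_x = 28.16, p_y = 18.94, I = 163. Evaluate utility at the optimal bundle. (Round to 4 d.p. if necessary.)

V = 28.9418

Perfect substitutes: compare marginal utility per dollar. 5/p_x vs 3/p_y → 0.1776 vs 0.1584.
x gives more utility per dollar, so spend all income on x: x* = I/p_x, y* = 0.
Numerically: x* = 5.7884, y* = 0.
Utility at the optimum: U(5.7884, 0) = 28.9418.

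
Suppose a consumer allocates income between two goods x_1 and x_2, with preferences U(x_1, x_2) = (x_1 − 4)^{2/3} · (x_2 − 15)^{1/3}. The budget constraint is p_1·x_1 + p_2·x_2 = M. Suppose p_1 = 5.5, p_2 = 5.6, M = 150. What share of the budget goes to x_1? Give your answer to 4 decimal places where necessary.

After buying the subsistence bundle (4, 15), a share 2/3 of the remaining income goes to x_1: x_1* = 4 + 2/3·(M − 4p_1 − 15p_2)/p_1.
Discretionary income = 150 − 4·5.5 − 15·5.6 = 44; x_1* = 4 + 2/3·44/5.5 = 9.3333; x_2* = 15 + 1/3·44/5.6 = 17.619.
Expenditure on x_1: 5.5·9.3333 = 51.3333; share = 0.3422.

share on x_1 = 0.3422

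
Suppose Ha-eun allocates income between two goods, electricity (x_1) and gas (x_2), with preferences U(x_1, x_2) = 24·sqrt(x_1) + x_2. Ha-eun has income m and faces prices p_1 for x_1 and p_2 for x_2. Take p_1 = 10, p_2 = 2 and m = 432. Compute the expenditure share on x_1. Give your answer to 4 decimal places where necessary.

Set MRS = p_1/p_2: 12·x_1^(−1/2) = p_1/p_2.
Thus x_1* = (12·p_2/p_1)² — independent of m — with the rest of income spent on x_2.
Plugging in: x_1* = (12·2/10)² = 5.76, x_2* = 187.2.
Expenditure on x_1: 10·5.76 = 57.6; share = 0.1333.

share on x_1 = 0.1333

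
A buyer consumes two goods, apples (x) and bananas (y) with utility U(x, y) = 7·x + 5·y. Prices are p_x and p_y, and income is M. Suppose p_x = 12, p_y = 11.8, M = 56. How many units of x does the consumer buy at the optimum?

x* = 4.6667

Linear utility — the consumer picks whichever good has higher MU/price: 7/12 = 0.5833 vs 5/11.8 = 0.4237.
x gives more utility per dollar, so spend all income on x: x* = M/p_x, y* = 0.
Numerically: x* = 4.6667, y* = 0.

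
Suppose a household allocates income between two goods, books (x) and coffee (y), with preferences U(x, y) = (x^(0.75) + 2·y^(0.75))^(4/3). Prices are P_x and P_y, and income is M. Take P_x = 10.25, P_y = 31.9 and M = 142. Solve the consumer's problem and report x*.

MRS = MU_x/MU_y = (1/2)·(y/x)^(0.25). Set equal to P_x/P_y.
Hence y/x = (2·P_x/P_y)^(1/(0.25)), i.e. raised to the 4 power.
Substitute y = (y/x)·x into the budget: x* = M/(P_x + P_y·(y/x)).
Numerically y/x = 0.17055, so x* = 142/(10.25 + 31.9·0.17055) = 9.05.

x* = 9.05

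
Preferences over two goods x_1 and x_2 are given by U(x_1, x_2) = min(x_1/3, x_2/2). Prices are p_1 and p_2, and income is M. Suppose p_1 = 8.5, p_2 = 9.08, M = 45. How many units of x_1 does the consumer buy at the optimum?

x_1* = 3.0921

Leontief preferences: the optimum is at the kink where x_1/3 = x_2/2, i.e. x_2 = (2/3)·x_1.
Budget: p_1·x_1 + p_2·(2/3)·x_1 = M, so (3·p_1 + 2·p_2)·x_1 = 3·M.
Demand: x_1*(p_1,p_2,M) = 3·M/(3·p_1 + 2·p_2), x_2* = 2·M/(3·p_1 + 2·p_2).
Here 3·8.5 + 2·9.08 = 43.66, giving x_1* = 3.0921.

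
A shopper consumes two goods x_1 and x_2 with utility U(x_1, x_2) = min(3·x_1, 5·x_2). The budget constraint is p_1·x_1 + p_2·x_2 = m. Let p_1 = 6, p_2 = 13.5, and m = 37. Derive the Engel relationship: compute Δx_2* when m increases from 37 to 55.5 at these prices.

Δx_2* = 0.7872

Leontief preferences: the optimum is at the kink where x_1/5 = x_2/3, i.e. x_2 = (3/5)·x_1.
Budget: p_1·x_1 + p_2·(3/5)·x_1 = m, so (5·p_1 + 3·p_2)·x_1 = 5·m.
Demand: x_1*(p_1,p_2,m) = 5·m/(5·p_1 + 3·p_2), x_2* = 3·m/(5·p_1 + 3·p_2).
Here 5·6 + 3·13.5 = 70.5, giving x_2* = 1.5745.
At m' = 55.5: x_2* = 2.3617. Change: 2.3617 − 1.5745 = 0.7872.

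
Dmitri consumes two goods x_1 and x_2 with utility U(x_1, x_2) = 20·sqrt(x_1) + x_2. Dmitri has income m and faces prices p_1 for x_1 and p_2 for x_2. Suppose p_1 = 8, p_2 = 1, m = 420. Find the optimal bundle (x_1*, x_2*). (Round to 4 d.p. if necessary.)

x_1* = 1.5625, x_2* = 407.5

Set MRS = p_1/p_2: 10·x_1^(−1/2) = p_1/p_2.
Solve: √x_1 = 10·p_2/p_1, so x_1*(p_1,p_2) = (10·p_2/p_1)², and x_2* = (m − p_1·x_1*)/p_2.
Plugging in: x_1* = (10·1/8)² = 1.5625, x_2* = 407.5.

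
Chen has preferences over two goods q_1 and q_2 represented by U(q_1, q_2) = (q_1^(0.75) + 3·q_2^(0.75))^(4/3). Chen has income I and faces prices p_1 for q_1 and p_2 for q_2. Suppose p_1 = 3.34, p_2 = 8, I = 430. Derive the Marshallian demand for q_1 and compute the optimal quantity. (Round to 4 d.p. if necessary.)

q_1* = 18.6729

MU_q_1 ∝ q_1^(-0.25), MU_q_2 ∝ 3·q_2^(-0.25), so MRS = (1/3)·(q_2/q_1)^(0.25) = p_1/p_2.
Solve for the ratio: q_2/q_1 = [3·p_1/p_2]^(4).
Substitute q_2 = (q_2/q_1)·q_1 into the budget: q_1* = I/(p_1 + p_2·(q_2/q_1)).
Numerically q_2/q_1 = 2.460996, so q_1* = 430/(3.34 + 8·2.460996) = 18.6729.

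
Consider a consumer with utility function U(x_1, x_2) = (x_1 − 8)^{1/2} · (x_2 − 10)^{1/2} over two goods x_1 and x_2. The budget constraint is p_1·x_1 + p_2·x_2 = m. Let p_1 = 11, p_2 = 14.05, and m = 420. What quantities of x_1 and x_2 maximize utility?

x_1* = 16.7045, x_2* = 16.8149

Let x_1' = x_1−8, x_2' = x_2−10. MRS = x_2'/x_1' = p_1/p_2.
After buying the subsistence bundle (8, 10), a share 0.5 of the remaining income goes to x_1: x_1* = 8 + 0.5·(m − 8p_1 − 10p_2)/p_1.
Discretionary income = 420 − 8·11 − 10·14.05 = 191.5; x_1* = 8 + 0.5·191.5/11 = 16.7045; x_2* = 10 + 0.5·191.5/14.05 = 16.8149.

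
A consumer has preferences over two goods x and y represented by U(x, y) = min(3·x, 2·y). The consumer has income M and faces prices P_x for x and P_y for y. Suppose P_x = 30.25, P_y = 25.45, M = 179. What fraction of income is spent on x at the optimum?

Demand: x*(P_x,P_y,M) = 2·M/(2·P_x + 3·P_y), y* = 3·M/(2·P_x + 3·P_y).
Here 2·30.25 + 3·25.45 = 136.85, giving x* = 2.616 and y* = 3.924.
Expenditure on x: 30.25·2.616 = 79.1341; share = 0.4421.

share on x = 0.4421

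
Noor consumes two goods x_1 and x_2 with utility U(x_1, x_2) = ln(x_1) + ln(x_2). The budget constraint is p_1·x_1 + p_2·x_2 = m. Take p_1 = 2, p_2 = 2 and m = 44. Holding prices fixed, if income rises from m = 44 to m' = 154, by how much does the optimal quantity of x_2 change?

Δx_2* = 27.5

The MRS is x_2/x_1. Set MRS = p_1/p_2.
Rearranging, p_2·x_2 = p_1·x_1. Substituting into the budget gives p_1·x_1·(1 + 1) = m.
Demand: x_1*(p_1,p_2,m) = 0.5·m/p_1 and x_2* = 0.5·m/p_2.
At p_1=2, p_2=2, m=44: x_2* = 0.5·44/2 = 11.
At m' = 154: x_2* = 38.5. Change: 38.5 − 11 = 27.5.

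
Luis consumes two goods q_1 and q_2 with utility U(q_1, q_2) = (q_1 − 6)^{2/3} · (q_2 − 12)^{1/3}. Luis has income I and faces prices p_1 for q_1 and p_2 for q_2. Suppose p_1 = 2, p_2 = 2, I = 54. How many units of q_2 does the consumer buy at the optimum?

Let q_1' = q_1−6, q_2' = q_2−12. MRS = 2·q_2'/q_1' = p_1/p_2.
Substituting into the budget: q_1* = 6 + 2/3·(I − 6·p_1 − 12·p_2)/p_1, and q_2* = 12 + 1/3·(…)/p_2.
Discretionary income = 54 − 6·2 − 12·2 = 18; q_2* = 12 + 1/3·18/2 = 15.

q_2* = 15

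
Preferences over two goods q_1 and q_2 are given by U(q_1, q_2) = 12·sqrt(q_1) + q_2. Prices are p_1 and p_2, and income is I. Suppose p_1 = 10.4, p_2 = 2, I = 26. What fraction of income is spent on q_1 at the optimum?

share on q_1 = 0.5325

Solve: √q_1 = 6·p_2/p_1, so q_1*(p_1,p_2) = (6·p_2/p_1)², and q_2* = (I − p_1·q_1*)/p_2.
Plugging in: q_1* = (6·2/10.4)² = 1.3314, q_2* = 6.0769.
Expenditure on q_1: 10.4·1.3314 = 13.8462; share = 0.5325.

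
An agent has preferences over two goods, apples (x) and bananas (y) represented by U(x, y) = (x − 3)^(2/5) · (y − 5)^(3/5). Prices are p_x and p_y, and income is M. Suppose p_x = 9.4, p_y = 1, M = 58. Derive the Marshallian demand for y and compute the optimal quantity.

Substituting into the budget: x* = 3 + 0.4·(M − 3·p_x − 5·p_y)/p_x, and y* = 5 + 0.6·(…)/p_y.
Discretionary income = 58 − 3·9.4 − 5·1 = 24.8; y* = 5 + 0.6·24.8/1 = 19.88.

y* = 19.88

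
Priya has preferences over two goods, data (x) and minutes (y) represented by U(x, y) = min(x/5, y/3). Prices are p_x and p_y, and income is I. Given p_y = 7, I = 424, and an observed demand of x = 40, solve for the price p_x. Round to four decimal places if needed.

p_x = 6.4

With perfect complements, no substitution: consume in ratio x:y = 5:3.
Budget: p_x·x + p_y·(3/5)·x = I, so (5·p_x + 3·p_y)·x = 5·I.
Demand: x*(p_x,p_y,I) = 5·I/(5·p_x + 3·p_y), y* = 3·I/(5·p_x + 3·p_y).
Set x* = 40 in the demand function and solve for p_x: p_x = 6.4.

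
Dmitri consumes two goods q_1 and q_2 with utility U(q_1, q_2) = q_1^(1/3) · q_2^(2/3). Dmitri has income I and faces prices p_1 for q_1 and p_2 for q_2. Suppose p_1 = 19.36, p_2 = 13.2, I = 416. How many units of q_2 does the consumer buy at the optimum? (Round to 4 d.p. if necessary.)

At p_1=19.36, p_2=13.2, I=416: q_2* = 2/3·416/13.2 = 21.0101.

q_2* = 21.0101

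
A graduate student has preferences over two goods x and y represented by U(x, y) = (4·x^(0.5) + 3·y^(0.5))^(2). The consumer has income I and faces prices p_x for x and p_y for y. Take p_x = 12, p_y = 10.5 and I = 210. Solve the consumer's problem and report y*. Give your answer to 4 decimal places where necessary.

MRS = MU_x/MU_y = (4/3)·(y/x)^(0.5). Set equal to p_x/p_y.
Solve for the ratio: y/x = [(3/4)·p_x/p_y]^(2).
With the ratio pinned down, the budget gives x* = I/(p_x + p_y·(y/x)) and y* = (y/x)·x*.
Numerically y/x = 0.734694, so x* = 210/(12 + 10.5·0.734694) = 10.6522 and y* = 0.734694·10.6522 = 7.8261.

y* = 7.8261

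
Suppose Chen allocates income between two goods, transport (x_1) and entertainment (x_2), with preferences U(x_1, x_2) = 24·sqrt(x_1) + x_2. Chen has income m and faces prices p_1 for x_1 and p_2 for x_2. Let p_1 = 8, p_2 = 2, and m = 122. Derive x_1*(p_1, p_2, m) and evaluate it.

x_1* = 9

Set MRS = p_1/p_2: 12·x_1^(−1/2) = p_1/p_2.
Solve: √x_1 = 12·p_2/p_1, so x_1*(p_1,p_2) = (12·p_2/p_1)², and x_2* = (m − p_1·x_1*)/p_2.
Plugging in: x_1* = (12·2/8)² = 9.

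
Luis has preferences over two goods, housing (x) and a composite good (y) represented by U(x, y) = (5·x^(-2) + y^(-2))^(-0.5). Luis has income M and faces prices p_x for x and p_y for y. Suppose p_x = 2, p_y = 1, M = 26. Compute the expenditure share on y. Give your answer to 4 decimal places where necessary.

MU_x ∝ 5·x^(-3), MU_y ∝ y^(-3), so MRS = 5·(y/x)^(3) = p_x/p_y.
Hence y/x = ((1/5)·p_x/p_y)^(1/(3)), i.e. raised to the 1/3 power.
Substitute y = (y/x)·x into the budget: x* = M/(p_x + p_y·(y/x)).
Numerically y/x = 0.736806, so x* = 26/(2 + 1·0.736806) = 9.5001 and y* = 0.736806·9.5001 = 6.9998.
Expenditure on y: 1·6.9998 = 6.9998; share = 0.2692.

share on y = 0.2692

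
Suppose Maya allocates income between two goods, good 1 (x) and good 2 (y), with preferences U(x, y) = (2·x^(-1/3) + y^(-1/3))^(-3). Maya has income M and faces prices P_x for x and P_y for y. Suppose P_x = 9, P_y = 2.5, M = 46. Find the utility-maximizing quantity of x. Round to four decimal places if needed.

x* = 3.57

From the CES first-order condition, 2·(y/x)^(4/3) = P_x/P_y.
Hence y/x = ((1/2)·P_x/P_y)^(1/(4/3)), i.e. raised to the 0.75 power.
With the ratio pinned down, the budget gives x* = M/(P_x + P_y·(y/x)) and y* = (y/x)·x*.
Numerically y/x = 1.554012, so x* = 46/(9 + 2.5·1.554012) = 3.57.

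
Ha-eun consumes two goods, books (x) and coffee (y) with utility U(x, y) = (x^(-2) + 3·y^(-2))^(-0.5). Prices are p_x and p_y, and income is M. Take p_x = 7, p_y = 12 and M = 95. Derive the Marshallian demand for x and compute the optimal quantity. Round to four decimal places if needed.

x* = 4.4267

MRS = MU_x/MU_y = (1/3)·(y/x)^(3). Set equal to p_x/p_y.
Solve for the ratio: y/x = [3·p_x/p_y]^(1/3).
Substitute y = (y/x)·x into the budget: x* = M/(p_x + p_y·(y/x)).
Numerically y/x = 1.205071, so x* = 95/(7 + 12·1.205071) = 4.4267.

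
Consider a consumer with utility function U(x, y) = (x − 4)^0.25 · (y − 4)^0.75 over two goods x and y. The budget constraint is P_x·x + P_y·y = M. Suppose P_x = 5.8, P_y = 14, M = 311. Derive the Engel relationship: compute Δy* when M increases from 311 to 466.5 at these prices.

Δy* = 8.3304

Let x' = x−4, y' = y−4. MRS = (1/3)·y'/x' = P_x/P_y.
After buying the subsistence bundle (4, 4), a share 0.25 of the remaining income goes to x: x* = 4 + 0.25·(M − 4P_x − 4P_y)/P_x.
Discretionary income = 311 − 4·5.8 − 4·14 = 231.8; y* = 4 + 0.75·231.8/14 = 16.4179.
At M' = 466.5: y* = 24.7482. Change: 24.7482 − 16.4179 = 8.3304.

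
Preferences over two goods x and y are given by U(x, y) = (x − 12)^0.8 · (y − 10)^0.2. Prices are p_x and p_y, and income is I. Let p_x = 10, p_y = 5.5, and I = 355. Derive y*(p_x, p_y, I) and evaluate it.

Let x' = x−12, y' = y−10. MRS = 4·y'/x' = p_x/p_y.
After buying the subsistence bundle (12, 10), a share 0.8 of the remaining income goes to x: x* = 12 + 0.8·(I − 12p_x − 10p_y)/p_x.
Discretionary income = 355 − 12·10 − 10·5.5 = 180; y* = 10 + 0.2·180/5.5 = 16.5455.

y* = 16.5455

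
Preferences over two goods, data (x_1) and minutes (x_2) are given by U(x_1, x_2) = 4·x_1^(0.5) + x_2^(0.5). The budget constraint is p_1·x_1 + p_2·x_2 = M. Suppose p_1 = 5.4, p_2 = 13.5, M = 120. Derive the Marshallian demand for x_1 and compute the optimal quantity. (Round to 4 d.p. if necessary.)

MU_x_1 ∝ 4·x_1^(-0.5), MU_x_2 ∝ x_2^(-0.5), so MRS = 4·(x_2/x_1)^(0.5) = p_1/p_2.
Hence x_2/x_1 = ((1/4)·p_1/p_2)^(1/(0.5)), i.e. raised to the 2 power.
Substitute x_2 = (x_2/x_1)·x_1 into the budget: x_1* = M/(p_1 + p_2·(x_2/x_1)).
Numerically x_2/x_1 = 0.01, so x_1* = 120/(5.4 + 13.5·0.01) = 21.6802.

x_1* = 21.6802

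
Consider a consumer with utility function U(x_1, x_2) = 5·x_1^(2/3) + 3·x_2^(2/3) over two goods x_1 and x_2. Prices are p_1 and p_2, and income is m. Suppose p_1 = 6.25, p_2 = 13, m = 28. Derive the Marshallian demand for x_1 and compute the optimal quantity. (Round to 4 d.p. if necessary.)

MRS = MU_x_1/MU_x_2 = (5/3)·(x_2/x_1)^(1/3). Set equal to p_1/p_2.
Hence x_2/x_1 = ((3/5)·p_1/p_2)^(1/(1/3)), i.e. raised to the 3 power.
Substitute x_2 = (x_2/x_1)·x_1 into the budget: x_1* = m/(p_1 + p_2·(x_2/x_1)).
Numerically x_2/x_1 = 0.024003, so x_1* = 28/(6.25 + 13·0.024003) = 4.267.

x_1* = 4.267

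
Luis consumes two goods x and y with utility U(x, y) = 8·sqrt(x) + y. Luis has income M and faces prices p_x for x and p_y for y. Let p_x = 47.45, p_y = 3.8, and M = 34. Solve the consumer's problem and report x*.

x* = 0.1026

Plugging in: x* = (4·3.8/47.45)² = 0.1026.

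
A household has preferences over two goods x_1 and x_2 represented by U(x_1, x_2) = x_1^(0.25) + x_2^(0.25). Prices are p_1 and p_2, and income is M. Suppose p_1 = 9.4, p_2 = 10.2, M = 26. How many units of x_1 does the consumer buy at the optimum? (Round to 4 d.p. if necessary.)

x_1* = 1.4018

From the CES first-order condition, (x_2/x_1)^(0.75) = p_1/p_2.
Solve for the ratio: x_2/x_1 = [p_1/p_2]^(4/3).
Substitute x_2 = (x_2/x_1)·x_1 into the budget: x_1* = M/(p_1 + p_2·(x_2/x_1)).
Numerically x_2/x_1 = 0.896816, so x_1* = 26/(9.4 + 10.2·0.896816) = 1.4018.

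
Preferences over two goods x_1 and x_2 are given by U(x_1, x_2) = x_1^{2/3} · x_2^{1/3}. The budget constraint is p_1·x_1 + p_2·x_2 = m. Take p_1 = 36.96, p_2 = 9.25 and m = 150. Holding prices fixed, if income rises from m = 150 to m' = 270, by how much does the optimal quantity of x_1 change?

MU_x_1/MU_x_2 = (2/3·x_2)/(1/3·x_1); tangency sets this equal to p_1/p_2.
Rearranging, p_2·x_2 = (1/2)·p_1·x_1. Substituting into the budget gives p_1·x_1·(1 + (1/2)) = m.
Demand: x_1*(p_1,p_2,m) = 2/3·m/p_1 and x_2* = 1/3·m/p_2.
At p_1=36.96, p_2=9.25, m=150: x_1* = 2/3·150/36.96 = 2.7056.
At m' = 270: x_1* = 4.8701. Change: 4.8701 − 2.7056 = 2.1645.

Δx_1* = 2.1645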